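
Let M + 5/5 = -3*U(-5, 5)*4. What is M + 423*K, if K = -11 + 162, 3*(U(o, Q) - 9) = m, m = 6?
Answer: 63740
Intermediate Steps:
U(o, Q) = 11 (U(o, Q) = 9 + (⅓)*6 = 9 + 2 = 11)
K = 151
M = -133 (M = -1 - 3*11*4 = -1 - 33*4 = -1 - 132 = -133)
M + 423*K = -133 + 423*151 = -133 + 63873 = 63740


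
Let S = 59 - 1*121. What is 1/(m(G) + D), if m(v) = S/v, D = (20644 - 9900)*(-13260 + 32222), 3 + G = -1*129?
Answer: 66/13446030079 ≈ 4.9085e-9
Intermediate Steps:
S = -62 (S = 59 - 121 = -62)
G = -132 (G = -3 - 1*129 = -3 - 129 = -132)
D = 203727728 (D = 10744*18962 = 203727728)
m(v) = -62/v
1/(m(G) + D) = 1/(-62/(-132) + 203727728) = 1/(-62*(-1/132) + 203727728) = 1/(31/66 + 203727728) = 1/(13446030079/66) = 66/13446030079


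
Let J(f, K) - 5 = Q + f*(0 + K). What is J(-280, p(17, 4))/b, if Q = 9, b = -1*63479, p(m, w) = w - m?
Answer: -3654/63479 ≈ -0.057562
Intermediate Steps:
b = -63479
J(f, K) = 14 + K*f (J(f, K) = 5 + (9 + f*(0 + K)) = 5 + (9 + f*K) = 5 + (9 + K*f) = 14 + K*f)
J(-280, p(17, 4))/b = (14 + (4 - 1*17)*(-280))/(-63479) = (14 + (4 - 17)*(-280))*(-1/63479) = (14 - 13*(-280))*(-1/63479) = (14 + 3640)*(-1/63479) = 3654*(-1/63479) = -3654/63479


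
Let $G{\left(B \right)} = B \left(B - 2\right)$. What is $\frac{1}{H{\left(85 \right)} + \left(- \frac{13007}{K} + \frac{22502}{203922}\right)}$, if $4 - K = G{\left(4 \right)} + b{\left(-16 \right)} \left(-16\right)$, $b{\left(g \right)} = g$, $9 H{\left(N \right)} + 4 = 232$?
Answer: $\frac{26509860}{2000715107} \approx 0.01325$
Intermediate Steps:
$H{\left(N \right)} = \frac{76}{3}$ ($H{\left(N \right)} = - \frac{4}{9} + \frac{1}{9} \cdot 232 = - \frac{4}{9} + \frac{232}{9} = \frac{76}{3}$)
$G{\left(B \right)} = B \left(-2 + B\right)$
$K = -260$ ($K = 4 - \left(4 \left(-2 + 4\right) - -256\right) = 4 - \left(4 \cdot 2 + 256\right) = 4 - \left(8 + 256\right) = 4 - 264 = -260$)
$\frac{1}{H{\left(85 \right)} + \left(- \frac{13007}{K} + \frac{22502}{203922}\right)} = \frac{1}{\frac{76}{3} + \left(- \frac{13007}{-260} + \frac{22502}{203922}\right)} = \frac{1}{\frac{76}{3} + \left(\left(-13007\right) \left(- \frac{1}{260}\right) + 22502 \cdot \frac{1}{203922}\right)} = \frac{1}{\frac{76}{3} + \left(\frac{13007}{260} + \frac{11251}{101961}\right)} = \frac{1}{\frac{76}{3} + \frac{1329131987}{26509860}} = \frac{1}{\frac{2000715107}{26509860}} = \frac{26509860}{2000715107}$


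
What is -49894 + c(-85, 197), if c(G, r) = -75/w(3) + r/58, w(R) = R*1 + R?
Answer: -1447190/29 ≈ -49903.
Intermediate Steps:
w(R) = 2*R (w(R) = R + R = 2*R)
c(G, r) = -25/2 + r/58 (c(G, r) = -75/(2*3) + r/58 = -75/6 + r*(1/58) = -75*⅙ + r/58 = -25/2 + r/58)
-49894 + c(-85, 197) = -49894 + (-25/2 + (1/58)*197) = -49894 + (-25/2 + 197/58) = -49894 - 264/29 = -1447190/29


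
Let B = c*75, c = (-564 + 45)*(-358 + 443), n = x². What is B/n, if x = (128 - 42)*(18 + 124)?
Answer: -3308625/149132944 ≈ -0.022186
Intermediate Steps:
x = 12212 (x = 86*142 = 12212)
n = 149132944 (n = 12212² = 149132944)
c = -44115 (c = -519*85 = -44115)
B = -3308625 (B = -44115*75 = -3308625)
B/n = -3308625/149132944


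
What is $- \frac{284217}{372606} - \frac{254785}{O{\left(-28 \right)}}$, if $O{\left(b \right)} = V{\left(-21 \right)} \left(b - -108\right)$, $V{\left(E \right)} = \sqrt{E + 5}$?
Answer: $- \frac{94739}{124202} + \frac{50957 i}{64} \approx -0.76278 + 796.2 i$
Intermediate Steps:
$V{\left(E \right)} = \sqrt{5 + E}$
$O{\left(b \right)} = 4 i \left(108 + b\right)$ ($O{\left(b \right)} = \sqrt{5 - 21} \left(b - -108\right) = \sqrt{-16} \left(b + 108\right) = 4 i \left(108 + b\right)$)
$- \frac{284217}{372606} - \frac{254785}{O{\left(-28 \right)}} = - \frac{284217}{372606} - \frac{254785}{4 i \left(108 - 28\right)} = \left(-284217\right) \frac{1}{372606} - \frac{254785}{4 i 80} = - \frac{94739}{124202} - \frac{254785}{320 i} = - \frac{94739}{124202} - 254785 \left(- \frac{i}{320}\right) = - \frac{94739}{124202} + \frac{50957 i}{64}$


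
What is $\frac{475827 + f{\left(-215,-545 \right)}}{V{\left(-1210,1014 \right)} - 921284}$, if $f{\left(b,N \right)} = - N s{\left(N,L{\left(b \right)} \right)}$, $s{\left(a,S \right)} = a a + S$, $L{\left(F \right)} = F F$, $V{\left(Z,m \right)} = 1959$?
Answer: $- \frac{187547077}{919325} \approx -204.01$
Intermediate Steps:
$L{\left(F \right)} = F^{2}$
$s{\left(a,S \right)} = S + a^{2}$ ($s{\left(a,S \right)} = a^{2} + S = S + a^{2}$)
$f{\left(b,N \right)} = - N \left(N^{2} + b^{2}\right)$ ($f{\left(b,N \right)} = - N \left(b^{2} + N^{2}\right) = - N \left(N^{2} + b^{2}\right)$)
$\frac{475827 + f{\left(-215,-545 \right)}}{V{\left(-1210,1014 \right)} - 921284} = \frac{475827 - - 545 \left(\left(-545\right)^{2} + \left(-215\right)^{2}\right)}{1959 - 921284} = \frac{475827 - - 545 \left(297025 + 46225\right)}{-919325} = \left(475827 - \left(-545\right) 343250\right) \left(- \frac{1}{919325}\right) = \left(475827 + 187071250\right) \left(- \frac{1}{919325}\right) = 187547077 \left(- \frac{1}{919325}\right) = - \frac{187547077}{919325}$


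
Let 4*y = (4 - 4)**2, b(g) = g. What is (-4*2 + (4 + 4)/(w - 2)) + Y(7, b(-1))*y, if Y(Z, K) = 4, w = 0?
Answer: -12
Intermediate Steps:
y = 0 (y = (4 - 4)**2/4 = (1/4)*0**2 = (1/4)*0 = 0)
(-4*2 + (4 + 4)/(w - 2)) + Y(7, b(-1))*y = (-4*2 + (4 + 4)/(0 - 2)) + 4*0 = (-8 + 8/(-2)) + 0 = (-8 + 8*(-1/2)) + 0 = (-8 - 4) + 0 = -12 + 0 = -12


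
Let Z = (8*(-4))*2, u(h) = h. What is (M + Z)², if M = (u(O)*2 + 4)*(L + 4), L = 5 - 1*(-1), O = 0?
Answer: 576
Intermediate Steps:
L = 6 (L = 5 + 1 = 6)
Z = -64 (Z = -32*2 = -64)
M = 40 (M = (0*2 + 4)*(6 + 4) = (0 + 4)*10 = 4*10 = 40)
(M + Z)² = (40 - 64)² = (-24)² = 576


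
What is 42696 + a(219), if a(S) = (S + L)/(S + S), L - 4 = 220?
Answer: 18701291/438 ≈ 42697.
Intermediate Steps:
L = 224 (L = 4 + 220 = 224)
a(S) = (224 + S)/(2*S) (a(S) = (S + 224)/(S + S) = (224 + S)/((2*S)) = (224 + S)*(1/(2*S)) = (224 + S)/(2*S))
42696 + a(219) = 42696 + (½)*(224 + 219)/219 = 42696 + (½)*(1/219)*443 = 42696 + 443/438 = 18701291/438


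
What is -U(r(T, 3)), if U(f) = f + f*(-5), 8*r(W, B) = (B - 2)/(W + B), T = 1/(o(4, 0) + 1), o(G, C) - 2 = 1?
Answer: 2/13 ≈ 0.15385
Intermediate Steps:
o(G, C) = 3 (o(G, C) = 2 + 1 = 3)
T = ¼ (T = 1/(3 + 1) = 1/4 = ¼ ≈ 0.25000)
r(W, B) = (-2 + B)/(8*(B + W)) (r(W, B) = ((B - 2)/(W + B))/8 = ((-2 + B)/(B + W))/8 = (-2 + B)/(8*(B + W)))
U(f) = -4*f (U(f) = f - 5*f = -4*f)
-U(r(T, 3)) = -(-4)*(-2 + 3)/(8*(3 + ¼)) = -(-4)*(⅛)*1/(13/4) = -(-4)*(⅛)*(4/13)*1 = -(-4)/26 = -1*(-2/13) = 2/13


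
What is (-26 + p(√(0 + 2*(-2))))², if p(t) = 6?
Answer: 400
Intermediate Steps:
(-26 + p(√(0 + 2*(-2))))² = (-26 + 6)² = (-20)² = 400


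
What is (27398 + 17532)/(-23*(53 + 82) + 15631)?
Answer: 22465/6263 ≈ 3.5869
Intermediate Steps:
(27398 + 17532)/(-23*(53 + 82) + 15631) = 44930/(-23*135 + 15631) = 44930/(-3105 + 15631) = 44930/12526 = 44930*(1/12526) = 22465/6263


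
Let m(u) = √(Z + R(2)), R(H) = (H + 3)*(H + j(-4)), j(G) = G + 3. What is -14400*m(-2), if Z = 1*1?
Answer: -14400*√6 ≈ -35273.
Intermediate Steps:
j(G) = 3 + G
R(H) = (-1 + H)*(3 + H) (R(H) = (H + 3)*(H + (3 - 4)) = (3 + H)*(H - 1) = (3 + H)*(-1 + H) = (-1 + H)*(3 + H))
Z = 1
m(u) = √6 (m(u) = √(1 + (-3 + 2² + 2*2)) = √(1 + (-3 + 4 + 4)) = √(1 + 5) = √6)
-14400*m(-2) = -14400*√6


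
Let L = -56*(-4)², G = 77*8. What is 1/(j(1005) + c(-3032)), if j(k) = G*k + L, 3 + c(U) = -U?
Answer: 1/621213 ≈ 1.6098e-6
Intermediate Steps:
G = 616
c(U) = -3 - U
L = -896 (L = -56*16 = -896)
j(k) = -896 + 616*k (j(k) = 616*k - 896 = -896 + 616*k)
1/(j(1005) + c(-3032)) = 1/((-896 + 616*1005) + (-3 - 1*(-3032))) = 1/((-896 + 619080) + (-3 + 3032)) = 1/(618184 + 3029) = 1/621213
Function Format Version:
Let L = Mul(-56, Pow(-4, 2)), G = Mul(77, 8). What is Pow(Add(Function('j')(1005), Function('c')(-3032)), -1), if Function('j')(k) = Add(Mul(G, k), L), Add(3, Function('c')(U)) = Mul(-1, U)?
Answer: Rational(1, 621213) ≈ 1.6098e-6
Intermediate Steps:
G = 616
Function('c')(U) = Add(-3, Mul(-1, U))
L = -896 (L = Mul(-56, 16) = -896)
Function('j')(k) = Add(-896, Mul(616, k)) (Function('j')(k) = Add(Mul(616, k), -896) = Add(-896, Mul(616, k)))
Pow(Add(Function('j')(1005), Function('c')(-3032)), -1) = Pow(Add(Add(-896, Mul(616, 1005)), Add(-3, Mul(-1, -3032))), -1) = Pow(Add(Add(-896, 619080), Add(-3, 3032)), -1) = Pow(Add(618184, 3029), -1) = Pow(621213, -1) = Rational(1, 621213)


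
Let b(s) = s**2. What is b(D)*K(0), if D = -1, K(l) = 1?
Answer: 1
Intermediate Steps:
b(D)*K(0) = (-1)**2*1 = 1*1 = 1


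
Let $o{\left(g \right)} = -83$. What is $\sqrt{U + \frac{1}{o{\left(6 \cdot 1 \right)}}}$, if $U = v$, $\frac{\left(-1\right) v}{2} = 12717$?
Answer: $\frac{i \sqrt{175214909}}{83} \approx 159.48 i$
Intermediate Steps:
$v = -25434$ ($v = \left(-2\right) 12717 = -25434$)
$U = -25434$
$\sqrt{U + \frac{1}{o{\left(6 \cdot 1 \right)}}} = \sqrt{-25434 + \frac{1}{-83}} = \sqrt{-25434 - \frac{1}{83}} = \sqrt{- \frac{2111023}{83}} = \frac{i \sqrt{175214909}}{83}$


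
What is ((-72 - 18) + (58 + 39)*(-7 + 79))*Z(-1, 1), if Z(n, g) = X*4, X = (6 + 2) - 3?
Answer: 137880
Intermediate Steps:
X = 5 (X = 8 - 3 = 5)
Z(n, g) = 20 (Z(n, g) = 5*4 = 20)
((-72 - 18) + (58 + 39)*(-7 + 79))*Z(-1, 1) = ((-72 - 18) + (58 + 39)*(-7 + 79))*20 = (-90 + 97*72)*20 = (-90 + 6984)*20 = 6894*20 = 137880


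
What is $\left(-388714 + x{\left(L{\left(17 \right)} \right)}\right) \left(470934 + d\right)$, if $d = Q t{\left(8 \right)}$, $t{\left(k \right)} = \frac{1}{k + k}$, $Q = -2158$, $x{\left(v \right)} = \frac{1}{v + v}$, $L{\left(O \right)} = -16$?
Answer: $- \frac{46849593801657}{256} \approx -1.8301 \cdot 10^{11}$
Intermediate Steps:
$x{\left(v \right)} = \frac{1}{2 v}$
$t{\left(k \right)} = \frac{1}{2 k}$
$d = - \frac{1079}{8}$ ($d = - 2158 \frac{1}{2 \cdot 8} = - 2158 \cdot \frac{1}{2} \cdot \frac{1}{8} = \left(-2158\right) \frac{1}{16} = - \frac{1079}{8} \approx -134.88$)
$\left(-388714 + x{\left(L{\left(17 \right)} \right)}\right) \left(470934 + d\right) = \left(-388714 + \frac{1}{2 \left(-16\right)}\right) \left(470934 - \frac{1079}{8}\right) = \left(-388714 + \frac{1}{2} \left(- \frac{1}{16}\right)\right) \frac{3766393}{8} = \left(-388714 - \frac{1}{32}\right) \frac{3766393}{8} = \left(- \frac{12438849}{32}\right) \frac{3766393}{8} = - \frac{46849593801657}{256}$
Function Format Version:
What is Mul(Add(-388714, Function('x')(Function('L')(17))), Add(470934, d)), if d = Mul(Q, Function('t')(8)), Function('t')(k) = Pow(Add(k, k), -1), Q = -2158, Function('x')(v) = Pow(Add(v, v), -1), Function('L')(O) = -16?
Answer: Rational(-46849593801657, 256) ≈ -1.8301e+11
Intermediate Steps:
Function('x')(v) = Mul(Rational(1, 2), Pow(v, -1)) (Function('x')(v) = Pow(Mul(2, v), -1) = Mul(Rational(1, 2), Pow(v, -1)))
Function('t')(k) = Mul(Rational(1, 2), Pow(k, -1)) (Function('t')(k) = Pow(Mul(2, k), -1) = Mul(Rational(1, 2), Pow(k, -1)))
d = Rational(-1079, 8) (d = Mul(-2158, Mul(Rational(1, 2), Pow(8, -1))) = Mul(-2158, Mul(Rational(1, 2), Rational(1, 8))) = Mul(-2158, Rational(1, 16)) = Rational(-1079, 8) ≈ -134.88)
Mul(Add(-388714, Function('x')(Function('L')(17))), Add(470934, d)) = Mul(Add(-388714, Mul(Rational(1, 2), Pow(-16, -1))), Add(470934, Rational(-1079, 8))) = Mul(Add(-388714, Mul(Rational(1, 2), Rational(-1, 16))), Rational(3766393, 8)) = Mul(Add(-388714, Rational(-1, 32)), Rational(3766393, 8)) = Mul(Rational(-12438849, 32), Rational(3766393, 8)) = Rational(-46849593801657, 256)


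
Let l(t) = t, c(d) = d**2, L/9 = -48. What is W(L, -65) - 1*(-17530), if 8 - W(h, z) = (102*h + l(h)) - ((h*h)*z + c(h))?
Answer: -11881902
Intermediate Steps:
L = -432 (L = 9*(-48) = -432)
W(h, z) = 8 + h**2 - 103*h + z*h**2 (W(h, z) = 8 - ((102*h + h) - ((h*h)*z + h**2)) = 8 - (103*h - (h**2*z + h**2)) = 8 - (103*h - (z*h**2 + h**2)) = 8 - (103*h - (h**2 + z*h**2)) = 8 - (103*h + (-h**2 - z*h**2)) = 8 - (-h**2 + 103*h - z*h**2) = 8 + (h**2 - 103*h + z*h**2) = 8 + h**2 - 103*h + z*h**2)
W(L, -65) - 1*(-17530) = (8 + (-432)**2 - 103*(-432) - 65*(-432)**2) - 1*(-17530) = (8 + 186624 + 44496 - 65*186624) + 17530 = (8 + 186624 + 44496 - 12130560) + 17530 = -11899432 + 17530 = -11881902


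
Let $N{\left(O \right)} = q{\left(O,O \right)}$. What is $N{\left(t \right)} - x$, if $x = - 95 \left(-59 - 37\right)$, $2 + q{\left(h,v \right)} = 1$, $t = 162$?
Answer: $-9121$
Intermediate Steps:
$q{\left(h,v \right)} = -1$ ($q{\left(h,v \right)} = -2 + 1 = -1$)
$x = 9120$ ($x = \left(-95\right) \left(-96\right) = 9120$)
$N{\left(O \right)} = -1$
$N{\left(t \right)} - x = -1 - 9120 = -9121$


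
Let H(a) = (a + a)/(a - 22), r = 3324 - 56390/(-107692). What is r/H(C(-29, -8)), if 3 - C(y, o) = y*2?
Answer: 537036897/505324 ≈ 1062.8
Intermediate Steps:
C(y, o) = 3 - 2*y (C(y, o) = 3 - y*2 = 3 - 2*y)
r = 179012299/53846 (r = 3324 - 56390*(-1/107692) = 3324 + 28195/53846 = 179012299/53846 ≈ 3324.5)
H(a) = 2*a/(-22 + a) (H(a) = (2*a)/(-22 + a) = 2*a/(-22 + a))
r/H(C(-29, -8)) = 179012299/(53846*((2*(3 - 2*(-29))/(-22 + (3 - 2*(-29)))))) = 179012299/(53846*((2*(3 + 58)/(-22 + (3 + 58))))) = 179012299/(53846*((2*61/(-22 + 61)))) = 179012299/(53846*((2*61/39))) = 179012299/(53846*((2*61*(1/39)))) = 179012299/(53846*(122/39)) = (179012299/53846)*(39/122) = 537036897/505324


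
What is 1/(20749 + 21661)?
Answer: 1/42410 ≈ 2.3579e-5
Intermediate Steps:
1/(20749 + 21661) = 1/42410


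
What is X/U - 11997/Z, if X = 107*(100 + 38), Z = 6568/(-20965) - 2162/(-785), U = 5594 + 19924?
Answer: -11194898731481/2277932318 ≈ -4914.5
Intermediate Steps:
U = 25518
Z = 1606818/658301 (Z = 6568*(-1/20965) - 2162*(-1/785) = -6568/20965 + 2162/785 = 1606818/658301 ≈ 2.4409)
X = 14766 (X = 107*138 = 14766)
X/U - 11997/Z = 14766/25518 - 11997/1606818/658301 = 14766*(1/25518) - 11997*658301/1606818 = 2461/4253 - 2632545699/535606 = -11194898731481/2277932318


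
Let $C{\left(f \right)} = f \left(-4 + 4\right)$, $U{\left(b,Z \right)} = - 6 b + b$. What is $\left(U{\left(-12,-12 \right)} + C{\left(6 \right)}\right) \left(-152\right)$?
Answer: $-9120$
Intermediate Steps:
$U{\left(b,Z \right)} = - 5 b$
$C{\left(f \right)} = 0$ ($C{\left(f \right)} = f 0 = 0$)
$\left(U{\left(-12,-12 \right)} + C{\left(6 \right)}\right) \left(-152\right) = \left(\left(-5\right) \left(-12\right) + 0\right) \left(-152\right) = \left(60 + 0\right) \left(-152\right) = 60 \left(-152\right) = -9120$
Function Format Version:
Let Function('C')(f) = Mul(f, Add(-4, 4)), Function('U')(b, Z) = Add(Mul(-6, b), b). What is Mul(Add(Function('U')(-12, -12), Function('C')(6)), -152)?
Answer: -9120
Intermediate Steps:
Function('U')(b, Z) = Mul(-5, b)
Function('C')(f) = 0 (Function('C')(f) = Mul(f, 0) = 0)
Mul(Add(Function('U')(-12, -12), Function('C')(6)), -152) = Mul(Add(Mul(-5, -12), 0), -152) = Mul(Add(60, 0), -152) = Mul(60, -152) = -9120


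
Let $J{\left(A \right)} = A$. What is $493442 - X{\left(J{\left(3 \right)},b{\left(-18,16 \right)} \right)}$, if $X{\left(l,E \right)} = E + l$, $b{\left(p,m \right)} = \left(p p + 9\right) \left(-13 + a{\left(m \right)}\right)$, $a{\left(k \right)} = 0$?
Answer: $497768$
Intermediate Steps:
$b{\left(p,m \right)} = -117 - 13 p^{2}$ ($b{\left(p,m \right)} = \left(p p + 9\right) \left(-13 + 0\right) = \left(p^{2} + 9\right) \left(-13\right) = \left(9 + p^{2}\right) \left(-13\right) = -117 - 13 p^{2}$)
$493442 - X{\left(J{\left(3 \right)},b{\left(-18,16 \right)} \right)} = 493442 - \left(\left(-117 - 13 \left(-18\right)^{2}\right) + 3\right) = 493442 - \left(\left(-117 - 4212\right) + 3\right) = 493442 - \left(-4329 + 3\right) = 493442 - -4326 = 493442 + 4326 = 497768$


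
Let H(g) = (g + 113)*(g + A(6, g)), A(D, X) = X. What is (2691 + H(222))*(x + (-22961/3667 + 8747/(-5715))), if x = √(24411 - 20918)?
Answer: -8242761042628/6985635 + 151431*√3493 ≈ 7.7699e+6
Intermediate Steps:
x = √3493 ≈ 59.102
H(g) = 2*g*(113 + g) (H(g) = (g + 113)*(g + g) = (113 + g)*(2*g) = 2*g*(113 + g))
(2691 + H(222))*(x + (-22961/3667 + 8747/(-5715))) = (2691 + 2*222*(113 + 222))*(√3493 + (-22961/3667 + 8747/(-5715))) = (2691 + 2*222*335)*(√3493 + (-22961*1/3667 + 8747*(-1/5715))) = (2691 + 148740)*(√3493 + (-22961/3667 - 8747/5715)) = 151431*(√3493 - 163297364/20956905) = 151431*(-163297364/20956905 + √3493) = -8242761042628/6985635 + 151431*√3493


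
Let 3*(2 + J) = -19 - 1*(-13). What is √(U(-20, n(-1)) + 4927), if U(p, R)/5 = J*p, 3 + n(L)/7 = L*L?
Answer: √5327 ≈ 72.986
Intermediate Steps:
n(L) = -21 + 7*L² (n(L) = -21 + 7*(L*L) = -21 + 7*L²)
J = -4 (J = -2 + (-19 - 1*(-13))/3 = -2 + (-19 + 13)/3 = -2 + (⅓)*(-6) = -2 - 2 = -4)
U(p, R) = -20*p (U(p, R) = 5*(-4*p) = -20*p)
√(U(-20, n(-1)) + 4927) = √(-20*(-20) + 4927) = √(400 + 4927) = √5327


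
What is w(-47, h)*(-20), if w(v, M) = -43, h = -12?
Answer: 860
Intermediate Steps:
w(-47, h)*(-20) = -43*(-20) = 860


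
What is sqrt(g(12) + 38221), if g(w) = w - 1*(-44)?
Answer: 3*sqrt(4253) ≈ 195.65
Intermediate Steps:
g(w) = 44 + w (g(w) = w + 44 = 44 + w)
sqrt(g(12) + 38221) = sqrt((44 + 12) + 38221) = sqrt(56 + 38221) = sqrt(38277) = 3*sqrt(4253)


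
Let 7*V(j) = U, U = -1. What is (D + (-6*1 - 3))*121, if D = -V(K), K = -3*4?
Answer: -7502/7 ≈ -1071.7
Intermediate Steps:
K = -12
V(j) = -1/7 (V(j) = (1/7)*(-1) = -1/7)
D = 1/7 (D = -1*(-1/7) = 1/7 ≈ 0.14286)
(D + (-6*1 - 3))*121 = (1/7 + (-6*1 - 3))*121 = (1/7 + (-6 - 3))*121 = (1/7 - 9)*121 = -62/7*121 = -7502/7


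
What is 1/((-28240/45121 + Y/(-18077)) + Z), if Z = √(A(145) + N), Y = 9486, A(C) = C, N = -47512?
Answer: -765499720608866662/31513610763719472864259 - 1995866106682405467*I*√5263/31513610763719472864259 ≈ -2.4291e-5 - 0.0045946*I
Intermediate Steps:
Z = 3*I*√5263 (Z = √(145 - 47512) = √(-47367) = 3*I*√5263 ≈ 217.64*I)
1/((-28240/45121 + Y/(-18077)) + Z) = 1/((-28240/45121 + 9486/(-18077)) + 3*I*√5263) = 1/((-28240*1/45121 + 9486*(-1/18077)) + 3*I*√5263) = 1/((-28240/45121 - 9486/18077) + 3*I*√5263) = 1/(-938512286/815652317 + 3*I*√5263)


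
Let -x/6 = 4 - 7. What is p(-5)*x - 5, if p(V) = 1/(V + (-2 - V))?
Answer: -14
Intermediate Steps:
p(V) = -½ (p(V) = 1/(-2) = -½)
x = 18 (x = -6*(4 - 7) = -6*(-3) = 18)
p(-5)*x - 5 = -½*18 - 5 = -9 - 5 = -14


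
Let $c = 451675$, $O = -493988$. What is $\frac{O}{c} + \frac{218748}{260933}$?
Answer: $- \frac{30094767904}{117856912775} \approx -0.25535$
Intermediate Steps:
$\frac{O}{c} + \frac{218748}{260933} = - \frac{493988}{451675} + \frac{218748}{260933} = - \frac{30094767904}{117856912775}$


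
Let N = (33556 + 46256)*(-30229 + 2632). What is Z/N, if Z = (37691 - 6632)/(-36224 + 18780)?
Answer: 493/609867648432 ≈ 8.0837e-10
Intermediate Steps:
Z = -4437/2492 (Z = 31059/(-17444) = 31059*(-1/17444) = -4437/2492 ≈ -1.7805)
N = -2202571764 (N = 79812*(-27597) = -2202571764)
Z/N = -4437/2492/(-2202571764) = -4437/2492*(-1/2202571764) = 493/609867648432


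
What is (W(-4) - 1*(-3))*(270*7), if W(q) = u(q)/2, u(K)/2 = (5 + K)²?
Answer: 7560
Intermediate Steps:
u(K) = 2*(5 + K)²
W(q) = (5 + q)² (W(q) = (2*(5 + q)²)/2 = (2*(5 + q)²)*(½) = (5 + q)²)
(W(-4) - 1*(-3))*(270*7) = ((5 - 4)² - 1*(-3))*(270*7) = (1² + 3)*1890 = (1 + 3)*1890 = 4*1890 = 7560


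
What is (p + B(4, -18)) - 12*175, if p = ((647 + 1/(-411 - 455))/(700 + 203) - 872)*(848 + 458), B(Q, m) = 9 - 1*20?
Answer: -21225795024/18619 ≈ -1.1400e+6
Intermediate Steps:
B(Q, m) = -11 (B(Q, m) = 9 - 20 = -11)
p = -21186490315/18619 (p = ((647 + 1/(-866))/903 - 872)*1306 = ((647 - 1/866)*(1/903) - 872)*1306 = ((560301/866)*(1/903) - 872)*1306 = (26681/37238 - 872)*1306 = -32444855/37238*1306 = -21186490315/18619 ≈ -1.1379e+6)
(p + B(4, -18)) - 12*175 = (-21186490315/18619 - 11) - 12*175 = -21186695124/18619 - 2100 = -21225795024/18619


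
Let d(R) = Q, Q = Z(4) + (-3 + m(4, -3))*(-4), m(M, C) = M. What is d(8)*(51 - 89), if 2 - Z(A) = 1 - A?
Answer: -38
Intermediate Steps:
Z(A) = 1 + A (Z(A) = 2 - (1 - A) = 2 + (-1 + A) = 1 + A)
Q = 1 (Q = (1 + 4) + (-3 + 4)*(-4) = 5 + 1*(-4) = 5 - 4 = 1)
d(R) = 1
d(8)*(51 - 89) = 1*(51 - 89) = 1*(-38) = -38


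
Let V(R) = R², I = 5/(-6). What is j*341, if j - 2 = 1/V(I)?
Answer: 29326/25 ≈ 1173.0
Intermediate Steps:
I = -⅚ (I = 5*(-⅙) = -⅚ ≈ -0.83333)
j = 86/25 (j = 2 + 1/((-⅚)²) = 2 + 1/(25/36) = 2 + 36/25 = 86/25 ≈ 3.4400)
j*341 = (86/25)*341 = 29326/25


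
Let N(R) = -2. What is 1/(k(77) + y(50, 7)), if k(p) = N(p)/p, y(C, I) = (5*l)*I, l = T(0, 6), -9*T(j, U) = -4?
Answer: 693/10762 ≈ 0.064393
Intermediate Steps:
T(j, U) = 4/9 (T(j, U) = -⅑*(-4) = 4/9)
l = 4/9 ≈ 0.44444
y(C, I) = 20*I/9 (y(C, I) = (5*(4/9))*I = 20*I/9)
k(p) = -2/p
1/(k(77) + y(50, 7)) = 1/(-2/77 + (20/9)*7) = 1/(-2*1/77 + 140/9) = 1/(-2/77 + 140/9) = 1/(10762/693) = 693/10762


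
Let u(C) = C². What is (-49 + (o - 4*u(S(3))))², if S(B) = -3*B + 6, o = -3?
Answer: 7744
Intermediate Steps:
S(B) = 6 - 3*B
(-49 + (o - 4*u(S(3))))² = (-49 + (-3 - 4*(6 - 3*3)²))² = (-49 + (-3 - 4*(6 - 9)²))² = (-49 + (-3 - 4*(-3)²))² = (-49 + (-3 - 4*9))² = (-49 + (-3 - 36))² = (-49 - 39)² = (-88)² = 7744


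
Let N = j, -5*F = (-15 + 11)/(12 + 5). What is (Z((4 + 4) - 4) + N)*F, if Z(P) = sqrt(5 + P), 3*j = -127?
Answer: -472/255 ≈ -1.8510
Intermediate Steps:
j = -127/3 (j = (1/3)*(-127) = -127/3 ≈ -42.333)
F = 4/85 (F = -(-15 + 11)/(5*(12 + 5)) = -(-4)/(5*17) = -1/5*(-4/17) = 4/85 ≈ 0.047059)
N = -127/3 ≈ -42.333
(Z((4 + 4) - 4) + N)*F = (sqrt(5 + ((4 + 4) - 4)) - 127/3)*(4/85) = (sqrt(5 + (8 - 4)) - 127/3)*(4/85) = (sqrt(5 + 4) - 127/3)*(4/85) = (sqrt(9) - 127/3)*(4/85) = (3 - 127/3)*(4/85) = -118/3*4/85 = -472/255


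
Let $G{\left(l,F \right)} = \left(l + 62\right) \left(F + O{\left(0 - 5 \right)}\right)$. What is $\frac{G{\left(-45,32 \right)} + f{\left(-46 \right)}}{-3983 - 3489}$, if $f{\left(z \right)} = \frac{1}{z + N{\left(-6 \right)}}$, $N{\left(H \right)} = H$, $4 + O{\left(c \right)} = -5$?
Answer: $- \frac{20331}{388544} \approx -0.052326$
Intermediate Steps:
$O{\left(c \right)} = -9$ ($O{\left(c \right)} = -4 - 5 = -9$)
$f{\left(z \right)} = \frac{1}{-6 + z}$ ($f{\left(z \right)} = \frac{1}{z - 6} = \frac{1}{-6 + z}$)
$G{\left(l,F \right)} = \left(-9 + F\right) \left(62 + l\right)$ ($G{\left(l,F \right)} = \left(l + 62\right) \left(F - 9\right) = \left(62 + l\right) \left(-9 + F\right) = \left(-9 + F\right) \left(62 + l\right)$)
$\frac{G{\left(-45,32 \right)} + f{\left(-46 \right)}}{-3983 - 3489} = \frac{\left(-558 - -405 + 62 \cdot 32 + 32 \left(-45\right)\right) + \frac{1}{-6 - 46}}{-3983 - 3489} = \frac{\left(-558 + 405 + 1984 - 1440\right) + \frac{1}{-52}}{-7472} = \left(391 - \frac{1}{52}\right) \left(- \frac{1}{7472}\right) = \frac{20331}{52} \left(- \frac{1}{7472}\right) = - \frac{20331}{388544}$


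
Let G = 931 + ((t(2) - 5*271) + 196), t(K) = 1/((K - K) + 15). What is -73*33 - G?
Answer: -32716/15 ≈ -2181.1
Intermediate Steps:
t(K) = 1/15 (t(K) = 1/(0 + 15) = 1/15)
G = -3419/15 (G = 931 + ((1/15 - 5*271) + 196) = 931 + ((1/15 - 1355) + 196) = 931 + (-20324/15 + 196) = 931 - 17384/15 = -3419/15 ≈ -227.93)
-73*33 - G = -73*33 - 1*(-3419/15) = -2409 + 3419/15 = -32716/15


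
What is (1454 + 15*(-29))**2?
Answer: 1038361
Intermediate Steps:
(1454 + 15*(-29))**2 = (1454 - 435)**2 = 1019**2 = 1038361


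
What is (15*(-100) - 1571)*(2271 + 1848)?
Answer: -12649449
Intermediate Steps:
(15*(-100) - 1571)*(2271 + 1848) = (-1500 - 1571)*4119 = -3071*4119 = -12649449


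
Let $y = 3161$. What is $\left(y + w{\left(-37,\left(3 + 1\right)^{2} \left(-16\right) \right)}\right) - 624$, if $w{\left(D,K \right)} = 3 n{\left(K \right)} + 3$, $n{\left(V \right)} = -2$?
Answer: $2534$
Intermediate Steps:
$w{\left(D,K \right)} = -3$ ($w{\left(D,K \right)} = 3 \left(-2\right) + 3 = -6 + 3 = -3$)
$\left(y + w{\left(-37,\left(3 + 1\right)^{2} \left(-16\right) \right)}\right) - 624 = \left(3161 - 3\right) - 624 = 3158 - 624 = 2534$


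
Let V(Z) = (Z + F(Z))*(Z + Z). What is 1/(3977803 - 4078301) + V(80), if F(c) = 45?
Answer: 2009959999/100498 ≈ 20000.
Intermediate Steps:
V(Z) = 2*Z*(45 + Z) (V(Z) = (Z + 45)*(Z + Z) = (45 + Z)*(2*Z) = 2*Z*(45 + Z))
1/(3977803 - 4078301) + V(80) = 1/(3977803 - 4078301) + 2*80*(45 + 80) = 1/(-100498) + 2*80*125 = -1/100498 + 20000 = 2009959999/100498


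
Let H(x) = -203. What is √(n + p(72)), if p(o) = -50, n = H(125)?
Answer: I*√253 ≈ 15.906*I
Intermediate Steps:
n = -203
√(n + p(72)) = √(-203 - 50) = √(-253) = I*√253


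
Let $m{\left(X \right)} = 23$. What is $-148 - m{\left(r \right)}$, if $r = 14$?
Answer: $-171$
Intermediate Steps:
$-148 - m{\left(r \right)} = -148 - 23 = -171$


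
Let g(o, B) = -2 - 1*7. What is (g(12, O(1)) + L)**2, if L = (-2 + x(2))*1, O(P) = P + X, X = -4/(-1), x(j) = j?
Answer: 81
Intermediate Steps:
X = 4 (X = -4*(-1) = 4)
O(P) = 4 + P (O(P) = P + 4 = 4 + P)
g(o, B) = -9 (g(o, B) = -2 - 7 = -9)
L = 0 (L = (-2 + 2)*1 = 0*1 = 0)
(g(12, O(1)) + L)**2 = (-9 + 0)**2 = (-9)**2 = 81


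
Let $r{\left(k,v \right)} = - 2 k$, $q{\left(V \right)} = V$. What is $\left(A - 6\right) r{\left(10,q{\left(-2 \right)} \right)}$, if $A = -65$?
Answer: $1420$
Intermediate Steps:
$\left(A - 6\right) r{\left(10,q{\left(-2 \right)} \right)} = \left(-65 - 6\right) \left(\left(-2\right) 10\right) = \left(-71\right) \left(-20\right) = 1420$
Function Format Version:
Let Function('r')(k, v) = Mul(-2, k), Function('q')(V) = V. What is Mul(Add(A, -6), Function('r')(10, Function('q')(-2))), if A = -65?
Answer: 1420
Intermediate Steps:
Mul(Add(A, -6), Function('r')(10, Function('q')(-2))) = Mul(Add(-65, -6), Mul(-2, 10)) = Mul(-71, -20) = 1420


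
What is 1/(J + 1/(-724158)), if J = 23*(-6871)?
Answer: -724158/114440861215 ≈ -6.3278e-6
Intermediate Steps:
J = -158033
1/(J + 1/(-724158)) = 1/(-158033 + 1/(-724158)) = 1/(-158033 - 1/724158) = 1/(-114440861215/724158) = -724158/114440861215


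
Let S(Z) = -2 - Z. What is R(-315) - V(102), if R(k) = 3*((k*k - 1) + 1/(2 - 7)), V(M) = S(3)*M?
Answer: 1490907/5 ≈ 2.9818e+5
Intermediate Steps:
V(M) = -5*M (V(M) = (-2 - 1*3)*M = (-2 - 3)*M = -5*M)
R(k) = -18/5 + 3*k² (R(k) = 3*((k² - 1) + 1/(-5)) = 3*((-1 + k²) - ⅕) = 3*(-6/5 + k²) = -18/5 + 3*k²)
R(-315) - V(102) = (-18/5 + 3*(-315)²) - (-5)*102 = (-18/5 + 3*99225) - 1*(-510) = (-18/5 + 297675) + 510 = 1488357/5 + 510 = 1490907/5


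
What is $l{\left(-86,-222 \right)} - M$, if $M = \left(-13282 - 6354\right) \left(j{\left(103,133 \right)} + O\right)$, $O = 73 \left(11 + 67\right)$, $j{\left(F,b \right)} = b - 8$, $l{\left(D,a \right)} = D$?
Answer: $114261798$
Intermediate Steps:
$j{\left(F,b \right)} = -8 + b$
$O = 5694$ ($O = 73 \cdot 78 = 5694$)
$M = -114261884$ ($M = \left(-13282 - 6354\right) \left(\left(-8 + 133\right) + 5694\right) = - 19636 \left(125 + 5694\right) = \left(-19636\right) 5819 = -114261884$)
$l{\left(-86,-222 \right)} - M = -86 - -114261884 = -86 + 114261884 = 114261798$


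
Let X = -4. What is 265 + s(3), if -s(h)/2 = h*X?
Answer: 289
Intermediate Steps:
s(h) = 8*h (s(h) = -2*h*(-4) = -(-8)*h = 8*h)
265 + s(3) = 265 + 8*3 = 265 + 24 = 289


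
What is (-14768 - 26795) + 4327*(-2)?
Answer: -50217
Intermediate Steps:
(-14768 - 26795) + 4327*(-2) = -41563 - 8654 = -50217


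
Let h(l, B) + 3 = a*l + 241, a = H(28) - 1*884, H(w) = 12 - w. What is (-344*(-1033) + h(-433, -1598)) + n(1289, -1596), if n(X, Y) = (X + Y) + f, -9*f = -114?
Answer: 2234987/3 ≈ 7.4500e+5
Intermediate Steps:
f = 38/3 (f = -1/9*(-114) = 38/3 ≈ 12.667)
a = -900 (a = (12 - 1*28) - 1*884 = (12 - 28) - 884 = -16 - 884 = -900)
h(l, B) = 238 - 900*l (h(l, B) = -3 + (-900*l + 241) = -3 + (241 - 900*l) = 238 - 900*l)
n(X, Y) = 38/3 + X + Y (n(X, Y) = (X + Y) + 38/3 = 38/3 + X + Y)
(-344*(-1033) + h(-433, -1598)) + n(1289, -1596) = (-344*(-1033) + (238 - 900*(-433))) + (38/3 + 1289 - 1596) = (355352 + (238 + 389700)) - 883/3 = (355352 + 389938) - 883/3 = 745290 - 883/3 = 2234987/3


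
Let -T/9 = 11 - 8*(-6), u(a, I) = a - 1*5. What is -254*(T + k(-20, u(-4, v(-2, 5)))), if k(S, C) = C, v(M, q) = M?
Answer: 137160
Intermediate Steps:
u(a, I) = -5 + a (u(a, I) = a - 5 = -5 + a)
T = -531 (T = -9*(11 - 8*(-6)) = -9*(11 + 48) = -9*59 = -531)
-254*(T + k(-20, u(-4, v(-2, 5)))) = -254*(-531 + (-5 - 4)) = -254*(-531 - 9) = -254*(-540) = 137160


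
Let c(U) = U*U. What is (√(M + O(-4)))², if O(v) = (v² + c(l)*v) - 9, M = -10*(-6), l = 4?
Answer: 3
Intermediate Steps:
c(U) = U²
M = 60
O(v) = -9 + v² + 16*v (O(v) = (v² + 4²*v) - 9 = (v² + 16*v) - 9 = -9 + v² + 16*v)
(√(M + O(-4)))² = (√(60 + (-9 + (-4)² + 16*(-4))))² = (√(60 + (-9 + 16 - 64)))² = (√(60 - 57))² = (√3)² = 3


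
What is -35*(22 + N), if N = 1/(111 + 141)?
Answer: -27725/36 ≈ -770.14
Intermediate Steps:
N = 1/252 ≈ 0.0039683
-35*(22 + N) = -35*(22 + 1/252) = -35*5545/252 = -27725/36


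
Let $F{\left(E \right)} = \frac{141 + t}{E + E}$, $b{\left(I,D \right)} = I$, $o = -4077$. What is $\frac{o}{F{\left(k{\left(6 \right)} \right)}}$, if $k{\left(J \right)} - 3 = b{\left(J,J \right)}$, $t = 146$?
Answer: $- \frac{73386}{287} \approx -255.7$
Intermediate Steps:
$k{\left(J \right)} = 3 + J$
$F{\left(E \right)} = \frac{287}{2 E}$ ($F{\left(E \right)} = \frac{141 + 146}{E + E} = \frac{287}{2 E}$)
$\frac{o}{F{\left(k{\left(6 \right)} \right)}} = - \frac{4077}{\frac{287}{2} \frac{1}{3 + 6}} = - \frac{4077}{\frac{287}{2} \cdot \frac{1}{9}} = - \frac{4077}{\frac{287}{18}} = \left(-4077\right) \frac{18}{287} = - \frac{73386}{287}$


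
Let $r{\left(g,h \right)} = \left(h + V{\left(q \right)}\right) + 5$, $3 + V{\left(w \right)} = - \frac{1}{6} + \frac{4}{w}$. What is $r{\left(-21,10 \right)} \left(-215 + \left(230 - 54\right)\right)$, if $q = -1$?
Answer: $- \frac{611}{2} \approx -305.5$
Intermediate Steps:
$V{\left(w \right)} = - \frac{19}{6} + \frac{4}{w}$ ($V{\left(w \right)} = -3 + \left(- \frac{1}{6} + \frac{4}{w}\right) = -3 + \left(\left(-1\right) \frac{1}{6} + \frac{4}{w}\right) = -3 - \left(\frac{1}{6} - \frac{4}{w}\right) = - \frac{19}{6} + \frac{4}{w}$)
$r{\left(g,h \right)} = - \frac{13}{6} + h$ ($r{\left(g,h \right)} = \left(h + \left(- \frac{19}{6} + \frac{4}{-1}\right)\right) + 5 = \left(h + \left(- \frac{19}{6} + 4 \left(-1\right)\right)\right) + 5 = \left(h - \frac{43}{6}\right) + 5 = \left(- \frac{43}{6} + h\right) + 5 = - \frac{13}{6} + h$)
$r{\left(-21,10 \right)} \left(-215 + \left(230 - 54\right)\right) = \left(- \frac{13}{6} + 10\right) \left(-215 + \left(230 - 54\right)\right) = \frac{47 \left(-215 + \left(230 - 54\right)\right)}{6} = \frac{47 \left(-215 + 176\right)}{6} = \frac{47}{6} \left(-39\right) = - \frac{611}{2}$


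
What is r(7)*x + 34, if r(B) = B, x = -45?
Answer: -281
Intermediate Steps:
r(7)*x + 34 = 7*(-45) + 34 = -315 + 34 = -281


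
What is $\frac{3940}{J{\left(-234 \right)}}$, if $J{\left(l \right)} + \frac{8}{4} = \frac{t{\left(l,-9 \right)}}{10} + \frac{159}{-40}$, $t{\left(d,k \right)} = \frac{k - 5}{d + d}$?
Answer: $- \frac{18439200}{27949} \approx -659.74$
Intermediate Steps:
$t{\left(d,k \right)} = \frac{-5 + k}{2 d}$
$J{\left(l \right)} = - \frac{239}{40} - \frac{7}{10 l}$ ($J{\left(l \right)} = -2 + \left(\frac{\frac{1}{2} \frac{1}{l} \left(-5 - 9\right)}{10} + \frac{159}{-40}\right) = -2 + \left(\frac{1}{2} \frac{1}{l} \left(-14\right) \frac{1}{10} + 159 \left(- \frac{1}{40}\right)\right) = -2 + \left(- \frac{7}{l} \frac{1}{10} - \frac{159}{40}\right) = -2 - \left(\frac{159}{40} + \frac{7}{10 l}\right) = - \frac{239}{40} - \frac{7}{10 l}$)
$\frac{3940}{J{\left(-234 \right)}} = \frac{3940}{\frac{1}{40} \frac{1}{-234} \left(-28 - -55926\right)} = \frac{3940}{\frac{1}{40} \left(- \frac{1}{234}\right) \left(-28 + 55926\right)} = \frac{3940}{\frac{1}{40} \left(- \frac{1}{234}\right) 55898} = \frac{3940}{- \frac{27949}{4680}} = 3940 \left(- \frac{4680}{27949}\right) = - \frac{18439200}{27949}$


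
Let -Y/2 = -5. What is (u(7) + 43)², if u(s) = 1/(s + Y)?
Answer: 535824/289 ≈ 1854.1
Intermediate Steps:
Y = 10 (Y = -2*(-5) = 10)
u(s) = 1/(10 + s) (u(s) = 1/(s + 10) = 1/(10 + s))
(u(7) + 43)² = (1/(10 + 7) + 43)² = (1/17 + 43)² = (732/17)² = 535824/289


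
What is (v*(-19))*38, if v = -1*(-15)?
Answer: -10830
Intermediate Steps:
v = 15
(v*(-19))*38 = (15*(-19))*38 = -285*38 = -10830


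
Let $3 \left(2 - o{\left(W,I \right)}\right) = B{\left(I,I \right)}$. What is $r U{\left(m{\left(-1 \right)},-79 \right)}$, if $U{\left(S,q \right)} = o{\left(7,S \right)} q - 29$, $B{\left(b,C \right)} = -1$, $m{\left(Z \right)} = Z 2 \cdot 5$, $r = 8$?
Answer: $- \frac{5120}{3} \approx -1706.7$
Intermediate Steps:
$m{\left(Z \right)} = 10 Z$ ($m{\left(Z \right)} = 2 Z 5 = 10 Z$)
$o{\left(W,I \right)} = \frac{7}{3}$ ($o{\left(W,I \right)} = 2 - - \frac{1}{3} = 2 + \frac{1}{3} = \frac{7}{3}$)
$U{\left(S,q \right)} = -29 + \frac{7 q}{3}$ ($U{\left(S,q \right)} = \frac{7 q}{3} - 29 = -29 + \frac{7 q}{3}$)
$r U{\left(m{\left(-1 \right)},-79 \right)} = 8 \left(-29 + \frac{7}{3} \left(-79\right)\right) = 8 \left(-29 - \frac{553}{3}\right) = 8 \left(- \frac{640}{3}\right) = - \frac{5120}{3}$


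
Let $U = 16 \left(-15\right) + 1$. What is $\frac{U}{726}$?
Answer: $- \frac{239}{726} \approx -0.3292$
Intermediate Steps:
$U = -239$ ($U = -240 + 1 = -239$)
$\frac{U}{726} = - \frac{239}{726}$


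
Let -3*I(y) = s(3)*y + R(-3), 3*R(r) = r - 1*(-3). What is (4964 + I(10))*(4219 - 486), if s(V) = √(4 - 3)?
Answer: 55554506/3 ≈ 1.8518e+7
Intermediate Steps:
R(r) = 1 + r/3 (R(r) = (r - 1*(-3))/3 = (r + 3)/3 = (3 + r)/3 = 1 + r/3)
s(V) = 1 (s(V) = √1 = 1)
I(y) = -y/3 (I(y) = -(1*y + (1 + (⅓)*(-3)))/3 = -(y + (1 - 1))/3 = -(y + 0)/3 = -y/3)
(4964 + I(10))*(4219 - 486) = (4964 - ⅓*10)*(4219 - 486) = (4964 - 10/3)*3733 = (14882/3)*3733 = 55554506/3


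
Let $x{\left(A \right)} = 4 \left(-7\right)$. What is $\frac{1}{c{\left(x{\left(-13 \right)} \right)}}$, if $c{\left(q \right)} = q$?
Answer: $- \frac{1}{28} \approx -0.035714$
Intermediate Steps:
$x{\left(A \right)} = -28$
$\frac{1}{c{\left(x{\left(-13 \right)} \right)}} = \frac{1}{-28} = - \frac{1}{28}$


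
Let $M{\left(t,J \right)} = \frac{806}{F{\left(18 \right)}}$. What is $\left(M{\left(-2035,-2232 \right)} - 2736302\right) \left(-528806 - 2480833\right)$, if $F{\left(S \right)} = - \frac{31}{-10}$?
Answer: $8234498708838$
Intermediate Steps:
$F{\left(S \right)} = \frac{31}{10}$ ($F{\left(S \right)} = \left(-31\right) \left(- \frac{1}{10}\right) = \frac{31}{10}$)
$M{\left(t,J \right)} = 260$ ($M{\left(t,J \right)} = \frac{806}{\frac{31}{10}} = 806 \cdot \frac{10}{31} = 260$)
$\left(M{\left(-2035,-2232 \right)} - 2736302\right) \left(-528806 - 2480833\right) = \left(260 - 2736302\right) \left(-528806 - 2480833\right) = \left(-2736042\right) \left(-3009639\right) = 8234498708838$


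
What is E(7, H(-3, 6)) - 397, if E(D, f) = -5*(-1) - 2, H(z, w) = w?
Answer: -394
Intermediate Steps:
E(D, f) = 3 (E(D, f) = 5 - 2 = 3)
E(7, H(-3, 6)) - 397 = 3 - 397 = -394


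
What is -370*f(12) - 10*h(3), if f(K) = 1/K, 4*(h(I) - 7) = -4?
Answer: -545/6 ≈ -90.833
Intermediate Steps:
h(I) = 6 (h(I) = 7 + (¼)*(-4) = 7 - 1 = 6)
-370*f(12) - 10*h(3) = -370/12 - 10*6 = -370*1/12 - 60 = -185/6 - 60 = -545/6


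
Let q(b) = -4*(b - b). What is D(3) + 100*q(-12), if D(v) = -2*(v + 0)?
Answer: -6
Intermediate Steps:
q(b) = 0 (q(b) = -4*0 = 0)
D(v) = -2*v
D(3) + 100*q(-12) = -2*3 + 100*0 = -6 + 0 = -6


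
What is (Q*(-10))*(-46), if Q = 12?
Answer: 5520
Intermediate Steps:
(Q*(-10))*(-46) = (12*(-10))*(-46) = -120*(-46) = 5520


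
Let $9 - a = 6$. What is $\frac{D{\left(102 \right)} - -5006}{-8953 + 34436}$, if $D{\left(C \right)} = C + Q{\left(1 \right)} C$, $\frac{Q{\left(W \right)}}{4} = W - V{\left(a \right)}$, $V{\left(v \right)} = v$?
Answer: $\frac{4292}{25483} \approx 0.16843$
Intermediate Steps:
$a = 3$ ($a = 9 - 6 = 3$)
$Q{\left(W \right)} = -12 + 4 W$ ($Q{\left(W \right)} = 4 \left(W - 3\right) = 4 \left(-3 + W\right) = -12 + 4 W$)
$D{\left(C \right)} = - 7 C$ ($D{\left(C \right)} = C + \left(-12 + 4 \cdot 1\right) C = C + \left(-12 + 4\right) C = C - 8 C = - 7 C$)
$\frac{D{\left(102 \right)} - -5006}{-8953 + 34436} = \frac{\left(-7\right) 102 - -5006}{-8953 + 34436} = \frac{-714 + \left(-9087 + 14093\right)}{25483} = \left(-714 + 5006\right) \frac{1}{25483} = 4292 \cdot \frac{1}{25483} = \frac{4292}{25483}$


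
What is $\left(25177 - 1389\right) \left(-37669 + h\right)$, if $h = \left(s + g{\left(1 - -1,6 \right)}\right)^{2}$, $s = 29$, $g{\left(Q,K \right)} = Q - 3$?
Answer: $-877420380$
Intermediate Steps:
$g{\left(Q,K \right)} = -3 + Q$
$h = 784$ ($h = \left(29 + \left(-3 + \left(1 - -1\right)\right)\right)^{2} = \left(29 + \left(-3 + \left(1 + 1\right)\right)\right)^{2} = \left(29 + \left(-3 + 2\right)\right)^{2} = \left(29 - 1\right)^{2} = 28^{2} = 784$)
$\left(25177 - 1389\right) \left(-37669 + h\right) = \left(25177 - 1389\right) \left(-37669 + 784\right) = 23788 \left(-36885\right) = -877420380$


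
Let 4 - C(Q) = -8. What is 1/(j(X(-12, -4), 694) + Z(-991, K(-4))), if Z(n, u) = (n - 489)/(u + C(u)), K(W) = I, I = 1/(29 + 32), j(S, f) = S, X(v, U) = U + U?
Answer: -733/96144 ≈ -0.0076240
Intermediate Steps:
X(v, U) = 2*U
C(Q) = 12 (C(Q) = 4 - 1*(-8) = 4 + 8 = 12)
I = 1/61 ≈ 0.016393
K(W) = 1/61
Z(n, u) = (-489 + n)/(12 + u) (Z(n, u) = (n - 489)/(u + 12) = (-489 + n)/(12 + u))
1/(j(X(-12, -4), 694) + Z(-991, K(-4))) = 1/(2*(-4) + (-489 - 991)/(12 + 1/61)) = 1/(-8 - 1480/(733/61)) = 1/(-8 + (61/733)*(-1480)) = 1/(-8 - 90280/733) = 1/(-96144/733) = -733/96144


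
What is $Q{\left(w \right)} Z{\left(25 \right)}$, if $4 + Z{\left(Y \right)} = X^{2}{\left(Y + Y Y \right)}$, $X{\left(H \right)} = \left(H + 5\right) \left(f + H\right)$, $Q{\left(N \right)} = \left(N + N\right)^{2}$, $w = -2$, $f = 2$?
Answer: $2918083897536$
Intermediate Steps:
$Q{\left(N \right)} = 4 N^{2}$ ($Q{\left(N \right)} = \left(2 N\right)^{2} = 4 N^{2}$)
$X{\left(H \right)} = \left(2 + H\right) \left(5 + H\right)$ ($X{\left(H \right)} = \left(H + 5\right) \left(2 + H\right) = \left(5 + H\right) \left(2 + H\right) = \left(2 + H\right) \left(5 + H\right)$)
$Z{\left(Y \right)} = -4 + \left(10 + \left(Y + Y^{2}\right)^{2} + 7 Y + 7 Y^{2}\right)^{2}$ ($Z{\left(Y \right)} = -4 + \left(10 + \left(Y + Y Y\right)^{2} + 7 \left(Y + Y Y\right)\right)^{2} = -4 + \left(10 + \left(Y + Y^{2}\right)^{2} + 7 \left(Y + Y^{2}\right)\right)^{2} = -4 + \left(10 + \left(Y + Y^{2}\right)^{2} + \left(7 Y + 7 Y^{2}\right)\right)^{2} = -4 + \left(10 + \left(Y + Y^{2}\right)^{2} + 7 Y + 7 Y^{2}\right)^{2}$)
$Q{\left(w \right)} Z{\left(25 \right)} = 4 \left(-2\right)^{2} \left(-4 + \left(10 + 25^{2} \left(1 + 25\right)^{2} + 7 \cdot 25 \left(1 + 25\right)\right)^{2}\right) = 4 \cdot 4 \left(-4 + \left(10 + 625 \cdot 26^{2} + 7 \cdot 25 \cdot 26\right)^{2}\right) = 16 \left(-4 + \left(10 + 625 \cdot 676 + 4550\right)^{2}\right) = 16 \left(-4 + \left(10 + 422500 + 4550\right)^{2}\right) = 16 \left(-4 + 427060^{2}\right) = 16 \left(-4 + 182380243600\right) = 16 \cdot 182380243596 = 2918083897536$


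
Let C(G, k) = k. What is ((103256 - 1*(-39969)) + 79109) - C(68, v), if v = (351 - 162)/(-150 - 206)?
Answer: 79151093/356 ≈ 2.2233e+5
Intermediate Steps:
v = -189/356 (v = 189/(-356) = 189*(-1/356) = -189/356 ≈ -0.53090)
((103256 - 1*(-39969)) + 79109) - C(68, v) = ((103256 - 1*(-39969)) + 79109) - 1*(-189/356) = ((103256 + 39969) + 79109) + 189/356 = (143225 + 79109) + 189/356 = 222334 + 189/356 = 79151093/356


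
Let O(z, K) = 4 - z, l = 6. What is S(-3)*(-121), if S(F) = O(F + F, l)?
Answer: -1210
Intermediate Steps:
S(F) = 4 - 2*F (S(F) = 4 - (F + F) = 4 - 2*F)
S(-3)*(-121) = (4 - 2*(-3))*(-121) = (4 + 6)*(-121) = 10*(-121) = -1210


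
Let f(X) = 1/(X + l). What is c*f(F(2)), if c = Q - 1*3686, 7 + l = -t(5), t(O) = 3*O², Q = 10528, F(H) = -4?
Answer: -3421/43 ≈ -79.558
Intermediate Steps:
l = -82 (l = -7 - 3*5² = -7 - 3*25 = -7 - 1*75 = -7 - 75 = -82)
f(X) = 1/(-82 + X) (f(X) = 1/(X - 82) = 1/(-82 + X))
c = 6842 (c = 10528 - 1*3686 = 10528 - 3686 = 6842)
c*f(F(2)) = 6842/(-82 - 4) = 6842/(-86) = 6842*(-1/86) = -3421/43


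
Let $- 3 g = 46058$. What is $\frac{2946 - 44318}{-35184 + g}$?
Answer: $\frac{62058}{75805} \approx 0.81865$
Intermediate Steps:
$g = - \frac{46058}{3}$ ($g = \left(- \frac{1}{3}\right) 46058 = - \frac{46058}{3} \approx -15353.0$)
$\frac{2946 - 44318}{-35184 + g} = \frac{2946 - 44318}{-35184 - \frac{46058}{3}} = - \frac{41372}{- \frac{151610}{3}} = \left(-41372\right) \left(- \frac{3}{151610}\right) = \frac{62058}{75805}$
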